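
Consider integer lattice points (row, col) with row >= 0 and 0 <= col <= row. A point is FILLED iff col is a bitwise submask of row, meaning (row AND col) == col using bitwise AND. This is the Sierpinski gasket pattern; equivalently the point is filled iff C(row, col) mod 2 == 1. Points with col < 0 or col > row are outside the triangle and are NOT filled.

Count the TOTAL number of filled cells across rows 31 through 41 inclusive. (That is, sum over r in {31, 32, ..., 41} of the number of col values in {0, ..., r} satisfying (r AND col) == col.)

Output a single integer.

r31=11111 pc5: +32 =32
r32=100000 pc1: +2 =34
r33=100001 pc2: +4 =38
r34=100010 pc2: +4 =42
r35=100011 pc3: +8 =50
r36=100100 pc2: +4 =54
r37=100101 pc3: +8 =62
r38=100110 pc3: +8 =70
r39=100111 pc4: +16 =86
r40=101000 pc2: +4 =90
r41=101001 pc3: +8 =98

Answer: 98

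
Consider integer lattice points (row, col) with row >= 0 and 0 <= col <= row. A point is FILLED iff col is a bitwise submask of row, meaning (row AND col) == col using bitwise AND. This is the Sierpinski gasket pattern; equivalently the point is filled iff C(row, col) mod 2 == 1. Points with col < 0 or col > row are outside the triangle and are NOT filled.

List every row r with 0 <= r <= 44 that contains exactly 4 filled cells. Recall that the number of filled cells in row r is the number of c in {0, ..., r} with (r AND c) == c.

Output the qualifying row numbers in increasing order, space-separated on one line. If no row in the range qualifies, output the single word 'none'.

Answer: 3 5 6 9 10 12 17 18 20 24 33 34 36 40

Derivation:
Row r has 2^popcount(r) filled cells, so we need popcount(r) = log2(4) = 2.
Scan r = 0..44 and keep those with exactly 2 one-bits:
r=0=0 popcount=0 -> skip
r=1=1 popcount=1 -> skip
r=2=10 popcount=1 -> skip
r=3=11 popcount=2 -> KEEP
r=4=100 popcount=1 -> skip
r=5=101 popcount=2 -> KEEP
r=6=110 popcount=2 -> KEEP
r=7=111 popcount=3 -> skip
r=8=1000 popcount=1 -> skip
r=9=1001 popcount=2 -> KEEP
r=10=1010 popcount=2 -> KEEP
r=11=1011 popcount=3 -> skip
r=12=1100 popcount=2 -> KEEP
r=13=1101 popcount=3 -> skip
r=14=1110 popcount=3 -> skip
r=15=1111 popcount=4 -> skip
r=16=10000 popcount=1 -> skip
r=17=10001 popcount=2 -> KEEP
r=18=10010 popcount=2 -> KEEP
r=19=10011 popcount=3 -> skip
r=20=10100 popcount=2 -> KEEP
r=21=10101 popcount=3 -> skip
r=22=10110 popcount=3 -> skip
r=23=10111 popcount=4 -> skip
r=24=11000 popcount=2 -> KEEP
r=25=11001 popcount=3 -> skip
r=26=11010 popcount=3 -> skip
r=27=11011 popcount=4 -> skip
r=28=11100 popcount=3 -> skip
r=29=11101 popcount=4 -> skip
r=30=11110 popcount=4 -> skip
r=31=11111 popcount=5 -> skip
r=32=100000 popcount=1 -> skip
r=33=100001 popcount=2 -> KEEP
r=34=100010 popcount=2 -> KEEP
r=35=100011 popcount=3 -> skip
r=36=100100 popcount=2 -> KEEP
r=37=100101 popcount=3 -> skip
r=38=100110 popcount=3 -> skip
r=39=100111 popcount=4 -> skip
r=40=101000 popcount=2 -> KEEP
r=41=101001 popcount=3 -> skip
r=42=101010 popcount=3 -> skip
r=43=101011 popcount=4 -> skip
r=44=101100 popcount=3 -> skip
Kept rows: 3 5 6 9 10 12 17 18 20 24 33 34 36 40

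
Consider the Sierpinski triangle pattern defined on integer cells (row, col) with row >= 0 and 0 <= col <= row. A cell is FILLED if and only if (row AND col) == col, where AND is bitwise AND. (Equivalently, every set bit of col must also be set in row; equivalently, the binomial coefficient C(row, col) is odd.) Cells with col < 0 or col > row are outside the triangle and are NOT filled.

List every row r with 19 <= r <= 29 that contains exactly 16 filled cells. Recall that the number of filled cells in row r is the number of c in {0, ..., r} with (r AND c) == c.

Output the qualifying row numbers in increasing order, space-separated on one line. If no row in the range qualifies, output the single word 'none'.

Answer: 23 27 29

Derivation:
Row r has 2^popcount(r) filled cells, so we need popcount(r) = log2(16) = 4.
Scan r = 19..29 and keep those with exactly 4 one-bits:
r=19=10011 popcount=3 -> skip
r=20=10100 popcount=2 -> skip
r=21=10101 popcount=3 -> skip
r=22=10110 popcount=3 -> skip
r=23=10111 popcount=4 -> KEEP
r=24=11000 popcount=2 -> skip
r=25=11001 popcount=3 -> skip
r=26=11010 popcount=3 -> skip
r=27=11011 popcount=4 -> KEEP
r=28=11100 popcount=3 -> skip
r=29=11101 popcount=4 -> KEEP
Kept rows: 23 27 29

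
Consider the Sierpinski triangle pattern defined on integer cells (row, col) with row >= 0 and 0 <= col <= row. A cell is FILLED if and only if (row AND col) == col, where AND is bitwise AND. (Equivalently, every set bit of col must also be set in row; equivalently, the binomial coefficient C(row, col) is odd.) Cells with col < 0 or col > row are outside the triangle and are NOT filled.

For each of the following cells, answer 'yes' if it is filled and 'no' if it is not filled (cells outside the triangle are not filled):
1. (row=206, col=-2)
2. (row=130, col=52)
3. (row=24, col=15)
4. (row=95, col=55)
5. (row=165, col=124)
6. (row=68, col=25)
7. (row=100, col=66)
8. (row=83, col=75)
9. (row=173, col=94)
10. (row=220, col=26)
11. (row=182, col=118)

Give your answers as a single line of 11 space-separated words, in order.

(206,-2): col outside [0, 206] -> not filled
(130,52): row=0b10000010, col=0b110100, row AND col = 0b0 = 0; 0 != 52 -> empty
(24,15): row=0b11000, col=0b1111, row AND col = 0b1000 = 8; 8 != 15 -> empty
(95,55): row=0b1011111, col=0b110111, row AND col = 0b10111 = 23; 23 != 55 -> empty
(165,124): row=0b10100101, col=0b1111100, row AND col = 0b100100 = 36; 36 != 124 -> empty
(68,25): row=0b1000100, col=0b11001, row AND col = 0b0 = 0; 0 != 25 -> empty
(100,66): row=0b1100100, col=0b1000010, row AND col = 0b1000000 = 64; 64 != 66 -> empty
(83,75): row=0b1010011, col=0b1001011, row AND col = 0b1000011 = 67; 67 != 75 -> empty
(173,94): row=0b10101101, col=0b1011110, row AND col = 0b1100 = 12; 12 != 94 -> empty
(220,26): row=0b11011100, col=0b11010, row AND col = 0b11000 = 24; 24 != 26 -> empty
(182,118): row=0b10110110, col=0b1110110, row AND col = 0b110110 = 54; 54 != 118 -> empty

Answer: no no no no no no no no no no no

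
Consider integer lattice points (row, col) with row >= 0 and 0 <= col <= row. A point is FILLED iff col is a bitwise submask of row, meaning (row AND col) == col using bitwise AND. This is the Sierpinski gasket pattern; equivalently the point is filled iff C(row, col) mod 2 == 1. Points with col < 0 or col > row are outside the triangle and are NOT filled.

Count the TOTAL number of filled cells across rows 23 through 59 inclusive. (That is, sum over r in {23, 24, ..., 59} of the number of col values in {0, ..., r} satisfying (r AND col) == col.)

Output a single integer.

Answer: 466

Derivation:
r23=10111 pc4: +16 =16
r24=11000 pc2: +4 =20
r25=11001 pc3: +8 =28
r26=11010 pc3: +8 =36
r27=11011 pc4: +16 =52
r28=11100 pc3: +8 =60
r29=11101 pc4: +16 =76
r30=11110 pc4: +16 =92
r31=11111 pc5: +32 =124
r32=100000 pc1: +2 =126
r33=100001 pc2: +4 =130
r34=100010 pc2: +4 =134
r35=100011 pc3: +8 =142
r36=100100 pc2: +4 =146
r37=100101 pc3: +8 =154
r38=100110 pc3: +8 =162
r39=100111 pc4: +16 =178
r40=101000 pc2: +4 =182
r41=101001 pc3: +8 =190
r42=101010 pc3: +8 =198
r43=101011 pc4: +16 =214
r44=101100 pc3: +8 =222
r45=101101 pc4: +16 =238
r46=101110 pc4: +16 =254
r47=101111 pc5: +32 =286
r48=110000 pc2: +4 =290
r49=110001 pc3: +8 =298
r50=110010 pc3: +8 =306
r51=110011 pc4: +16 =322
r52=110100 pc3: +8 =330
r53=110101 pc4: +16 =346
r54=110110 pc4: +16 =362
r55=110111 pc5: +32 =394
r56=111000 pc3: +8 =402
r57=111001 pc4: +16 =418
r58=111010 pc4: +16 =434
r59=111011 pc5: +32 =466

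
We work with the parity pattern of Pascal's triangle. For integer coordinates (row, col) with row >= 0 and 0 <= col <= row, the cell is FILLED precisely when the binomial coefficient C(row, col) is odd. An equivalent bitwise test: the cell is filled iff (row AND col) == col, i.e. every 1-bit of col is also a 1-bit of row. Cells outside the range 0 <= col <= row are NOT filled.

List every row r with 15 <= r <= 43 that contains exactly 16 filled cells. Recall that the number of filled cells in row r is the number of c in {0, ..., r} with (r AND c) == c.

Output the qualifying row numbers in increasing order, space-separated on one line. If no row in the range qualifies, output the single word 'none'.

Row r has 2^popcount(r) filled cells, so we need popcount(r) = log2(16) = 4.
Scan r = 15..43 and keep those with exactly 4 one-bits:
r=15=1111 popcount=4 -> KEEP
r=16=10000 popcount=1 -> skip
r=17=10001 popcount=2 -> skip
r=18=10010 popcount=2 -> skip
r=19=10011 popcount=3 -> skip
r=20=10100 popcount=2 -> skip
r=21=10101 popcount=3 -> skip
r=22=10110 popcount=3 -> skip
r=23=10111 popcount=4 -> KEEP
r=24=11000 popcount=2 -> skip
r=25=11001 popcount=3 -> skip
r=26=11010 popcount=3 -> skip
r=27=11011 popcount=4 -> KEEP
r=28=11100 popcount=3 -> skip
r=29=11101 popcount=4 -> KEEP
r=30=11110 popcount=4 -> KEEP
r=31=11111 popcount=5 -> skip
r=32=100000 popcount=1 -> skip
r=33=100001 popcount=2 -> skip
r=34=100010 popcount=2 -> skip
r=35=100011 popcount=3 -> skip
r=36=100100 popcount=2 -> skip
r=37=100101 popcount=3 -> skip
r=38=100110 popcount=3 -> skip
r=39=100111 popcount=4 -> KEEP
r=40=101000 popcount=2 -> skip
r=41=101001 popcount=3 -> skip
r=42=101010 popcount=3 -> skip
r=43=101011 popcount=4 -> KEEP
Kept rows: 15 23 27 29 30 39 43

Answer: 15 23 27 29 30 39 43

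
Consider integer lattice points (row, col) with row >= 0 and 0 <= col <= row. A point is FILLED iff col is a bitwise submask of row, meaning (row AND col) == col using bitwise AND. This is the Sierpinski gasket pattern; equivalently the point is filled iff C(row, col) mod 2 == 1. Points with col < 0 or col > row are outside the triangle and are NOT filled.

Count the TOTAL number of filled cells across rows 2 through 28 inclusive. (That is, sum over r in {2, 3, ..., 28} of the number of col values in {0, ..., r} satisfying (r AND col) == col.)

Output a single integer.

r2=10 pc1: +2 =2
r3=11 pc2: +4 =6
r4=100 pc1: +2 =8
r5=101 pc2: +4 =12
r6=110 pc2: +4 =16
r7=111 pc3: +8 =24
r8=1000 pc1: +2 =26
r9=1001 pc2: +4 =30
r10=1010 pc2: +4 =34
r11=1011 pc3: +8 =42
r12=1100 pc2: +4 =46
r13=1101 pc3: +8 =54
r14=1110 pc3: +8 =62
r15=1111 pc4: +16 =78
r16=10000 pc1: +2 =80
r17=10001 pc2: +4 =84
r18=10010 pc2: +4 =88
r19=10011 pc3: +8 =96
r20=10100 pc2: +4 =100
r21=10101 pc3: +8 =108
r22=10110 pc3: +8 =116
r23=10111 pc4: +16 =132
r24=11000 pc2: +4 =136
r25=11001 pc3: +8 =144
r26=11010 pc3: +8 =152
r27=11011 pc4: +16 =168
r28=11100 pc3: +8 =176

Answer: 176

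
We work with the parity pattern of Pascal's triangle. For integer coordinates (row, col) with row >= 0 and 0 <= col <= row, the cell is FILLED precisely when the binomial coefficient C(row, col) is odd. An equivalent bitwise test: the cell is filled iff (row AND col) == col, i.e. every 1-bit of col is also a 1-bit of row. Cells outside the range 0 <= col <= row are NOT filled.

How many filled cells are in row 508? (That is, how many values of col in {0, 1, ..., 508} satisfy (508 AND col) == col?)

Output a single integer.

Answer: 128

Derivation:
508 in binary = 111111100
popcount(508) = number of 1-bits in 111111100 = 7
A col c satisfies (508 AND c) == c iff every set bit of c is also set in 508; each of the 7 set bits of 508 can independently be on or off in c.
count = 2^7 = 128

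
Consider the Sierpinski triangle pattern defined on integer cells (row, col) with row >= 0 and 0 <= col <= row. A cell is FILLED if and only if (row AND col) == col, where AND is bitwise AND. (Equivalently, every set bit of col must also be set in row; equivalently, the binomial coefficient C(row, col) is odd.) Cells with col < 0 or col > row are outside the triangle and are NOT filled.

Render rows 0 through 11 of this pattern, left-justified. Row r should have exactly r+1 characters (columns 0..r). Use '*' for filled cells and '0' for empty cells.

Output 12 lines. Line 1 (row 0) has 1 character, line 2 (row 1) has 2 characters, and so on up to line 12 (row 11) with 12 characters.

Answer: *
**
*0*
****
*000*
**00**
*0*0*0*
********
*0000000*
**000000**
*0*00000*0*
****0000****

Derivation:
r0=0: *
r1=1: **
r2=10: *0*
r3=11: ****
r4=100: *000*
r5=101: **00**
r6=110: *0*0*0*
r7=111: ********
r8=1000: *0000000*
r9=1001: **000000**
r10=1010: *0*00000*0*
r11=1011: ****0000****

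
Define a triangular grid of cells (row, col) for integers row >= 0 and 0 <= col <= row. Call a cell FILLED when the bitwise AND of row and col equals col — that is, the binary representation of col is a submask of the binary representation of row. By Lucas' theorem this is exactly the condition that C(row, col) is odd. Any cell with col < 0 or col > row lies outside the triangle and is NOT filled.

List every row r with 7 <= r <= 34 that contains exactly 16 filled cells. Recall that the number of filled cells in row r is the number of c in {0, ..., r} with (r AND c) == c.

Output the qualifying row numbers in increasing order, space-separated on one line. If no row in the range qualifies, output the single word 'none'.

Answer: 15 23 27 29 30

Derivation:
Row r has 2^popcount(r) filled cells, so we need popcount(r) = log2(16) = 4.
Scan r = 7..34 and keep those with exactly 4 one-bits:
r=7=111 popcount=3 -> skip
r=8=1000 popcount=1 -> skip
r=9=1001 popcount=2 -> skip
r=10=1010 popcount=2 -> skip
r=11=1011 popcount=3 -> skip
r=12=1100 popcount=2 -> skip
r=13=1101 popcount=3 -> skip
r=14=1110 popcount=3 -> skip
r=15=1111 popcount=4 -> KEEP
r=16=10000 popcount=1 -> skip
r=17=10001 popcount=2 -> skip
r=18=10010 popcount=2 -> skip
r=19=10011 popcount=3 -> skip
r=20=10100 popcount=2 -> skip
r=21=10101 popcount=3 -> skip
r=22=10110 popcount=3 -> skip
r=23=10111 popcount=4 -> KEEP
r=24=11000 popcount=2 -> skip
r=25=11001 popcount=3 -> skip
r=26=11010 popcount=3 -> skip
r=27=11011 popcount=4 -> KEEP
r=28=11100 popcount=3 -> skip
r=29=11101 popcount=4 -> KEEP
r=30=11110 popcount=4 -> KEEP
r=31=11111 popcount=5 -> skip
r=32=100000 popcount=1 -> skip
r=33=100001 popcount=2 -> skip
r=34=100010 popcount=2 -> skip
Kept rows: 15 23 27 29 30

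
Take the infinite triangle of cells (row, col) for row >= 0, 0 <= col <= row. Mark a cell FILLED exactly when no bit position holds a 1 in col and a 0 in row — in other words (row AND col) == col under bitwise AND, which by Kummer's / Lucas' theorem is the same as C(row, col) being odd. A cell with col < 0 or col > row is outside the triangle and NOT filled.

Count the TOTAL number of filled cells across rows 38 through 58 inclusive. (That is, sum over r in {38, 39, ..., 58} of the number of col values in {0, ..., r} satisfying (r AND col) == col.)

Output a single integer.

Answer: 280

Derivation:
r38=100110 pc3: +8 =8
r39=100111 pc4: +16 =24
r40=101000 pc2: +4 =28
r41=101001 pc3: +8 =36
r42=101010 pc3: +8 =44
r43=101011 pc4: +16 =60
r44=101100 pc3: +8 =68
r45=101101 pc4: +16 =84
r46=101110 pc4: +16 =100
r47=101111 pc5: +32 =132
r48=110000 pc2: +4 =136
r49=110001 pc3: +8 =144
r50=110010 pc3: +8 =152
r51=110011 pc4: +16 =168
r52=110100 pc3: +8 =176
r53=110101 pc4: +16 =192
r54=110110 pc4: +16 =208
r55=110111 pc5: +32 =240
r56=111000 pc3: +8 =248
r57=111001 pc4: +16 =264
r58=111010 pc4: +16 =280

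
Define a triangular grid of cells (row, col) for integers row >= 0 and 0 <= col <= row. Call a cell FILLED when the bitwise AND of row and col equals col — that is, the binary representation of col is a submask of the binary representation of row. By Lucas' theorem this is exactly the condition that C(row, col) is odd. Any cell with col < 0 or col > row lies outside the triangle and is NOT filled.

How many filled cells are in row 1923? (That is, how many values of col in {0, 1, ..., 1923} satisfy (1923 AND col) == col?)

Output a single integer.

Answer: 64

Derivation:
1923 in binary = 11110000011
popcount(1923) = number of 1-bits in 11110000011 = 6
A col c satisfies (1923 AND c) == c iff every set bit of c is also set in 1923; each of the 6 set bits of 1923 can independently be on or off in c.
count = 2^6 = 64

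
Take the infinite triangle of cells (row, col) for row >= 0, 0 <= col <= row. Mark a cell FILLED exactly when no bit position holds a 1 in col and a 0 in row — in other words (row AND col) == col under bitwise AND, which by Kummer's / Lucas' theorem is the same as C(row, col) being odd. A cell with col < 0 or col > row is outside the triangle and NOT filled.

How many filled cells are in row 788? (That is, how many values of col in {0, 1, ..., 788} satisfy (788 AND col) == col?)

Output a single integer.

788 in binary = 1100010100
popcount(788) = number of 1-bits in 1100010100 = 4
A col c satisfies (788 AND c) == c iff every set bit of c is also set in 788; each of the 4 set bits of 788 can independently be on or off in c.
count = 2^4 = 16

Answer: 16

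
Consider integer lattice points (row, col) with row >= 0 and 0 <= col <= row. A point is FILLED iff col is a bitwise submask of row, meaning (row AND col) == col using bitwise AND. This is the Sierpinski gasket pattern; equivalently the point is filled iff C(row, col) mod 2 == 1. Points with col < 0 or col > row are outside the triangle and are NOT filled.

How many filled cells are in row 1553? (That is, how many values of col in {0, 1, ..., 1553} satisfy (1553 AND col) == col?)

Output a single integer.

1553 in binary = 11000010001
popcount(1553) = number of 1-bits in 11000010001 = 4
A col c satisfies (1553 AND c) == c iff every set bit of c is also set in 1553; each of the 4 set bits of 1553 can independently be on or off in c.
count = 2^4 = 16

Answer: 16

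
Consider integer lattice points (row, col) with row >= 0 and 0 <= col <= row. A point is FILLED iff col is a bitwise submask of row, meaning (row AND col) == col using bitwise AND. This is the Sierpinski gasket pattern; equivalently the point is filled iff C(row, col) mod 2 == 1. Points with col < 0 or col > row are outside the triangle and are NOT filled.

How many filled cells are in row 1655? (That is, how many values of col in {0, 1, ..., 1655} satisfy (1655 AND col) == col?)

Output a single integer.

1655 in binary = 11001110111
popcount(1655) = number of 1-bits in 11001110111 = 8
A col c satisfies (1655 AND c) == c iff every set bit of c is also set in 1655; each of the 8 set bits of 1655 can independently be on or off in c.
count = 2^8 = 256

Answer: 256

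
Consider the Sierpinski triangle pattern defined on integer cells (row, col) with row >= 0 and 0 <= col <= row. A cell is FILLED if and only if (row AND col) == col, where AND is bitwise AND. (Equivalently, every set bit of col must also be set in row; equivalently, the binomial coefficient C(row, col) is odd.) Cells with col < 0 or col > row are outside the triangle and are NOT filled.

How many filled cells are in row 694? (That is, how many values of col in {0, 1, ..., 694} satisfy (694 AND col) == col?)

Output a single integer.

Answer: 64

Derivation:
694 in binary = 1010110110
popcount(694) = number of 1-bits in 1010110110 = 6
A col c satisfies (694 AND c) == c iff every set bit of c is also set in 694; each of the 6 set bits of 694 can independently be on or off in c.
count = 2^6 = 64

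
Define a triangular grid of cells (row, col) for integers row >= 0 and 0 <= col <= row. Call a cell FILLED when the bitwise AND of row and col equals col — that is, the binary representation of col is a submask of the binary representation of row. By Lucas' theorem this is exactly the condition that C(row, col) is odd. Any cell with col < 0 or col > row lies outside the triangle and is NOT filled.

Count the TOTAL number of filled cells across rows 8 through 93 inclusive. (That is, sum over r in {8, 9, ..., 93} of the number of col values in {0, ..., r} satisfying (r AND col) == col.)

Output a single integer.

Answer: 1092

Derivation:
r8=1000 pc1: +2 =2
r9=1001 pc2: +4 =6
r10=1010 pc2: +4 =10
r11=1011 pc3: +8 =18
r12=1100 pc2: +4 =22
r13=1101 pc3: +8 =30
r14=1110 pc3: +8 =38
r15=1111 pc4: +16 =54
r16=10000 pc1: +2 =56
r17=10001 pc2: +4 =60
r18=10010 pc2: +4 =64
r19=10011 pc3: +8 =72
r20=10100 pc2: +4 =76
r21=10101 pc3: +8 =84
r22=10110 pc3: +8 =92
r23=10111 pc4: +16 =108
r24=11000 pc2: +4 =112
r25=11001 pc3: +8 =120
r26=11010 pc3: +8 =128
r27=11011 pc4: +16 =144
r28=11100 pc3: +8 =152
r29=11101 pc4: +16 =168
r30=11110 pc4: +16 =184
r31=11111 pc5: +32 =216
r32=100000 pc1: +2 =218
r33=100001 pc2: +4 =222
r34=100010 pc2: +4 =226
r35=100011 pc3: +8 =234
r36=100100 pc2: +4 =238
r37=100101 pc3: +8 =246
r38=100110 pc3: +8 =254
r39=100111 pc4: +16 =270
r40=101000 pc2: +4 =274
r41=101001 pc3: +8 =282
r42=101010 pc3: +8 =290
r43=101011 pc4: +16 =306
r44=101100 pc3: +8 =314
r45=101101 pc4: +16 =330
r46=101110 pc4: +16 =346
r47=101111 pc5: +32 =378
r48=110000 pc2: +4 =382
r49=110001 pc3: +8 =390
r50=110010 pc3: +8 =398
r51=110011 pc4: +16 =414
r52=110100 pc3: +8 =422
r53=110101 pc4: +16 =438
r54=110110 pc4: +16 =454
r55=110111 pc5: +32 =486
r56=111000 pc3: +8 =494
r57=111001 pc4: +16 =510
r58=111010 pc4: +16 =526
r59=111011 pc5: +32 =558
r60=111100 pc4: +16 =574
r61=111101 pc5: +32 =606
r62=111110 pc5: +32 =638
r63=111111 pc6: +64 =702
r64=1000000 pc1: +2 =704
r65=1000001 pc2: +4 =708
r66=1000010 pc2: +4 =712
r67=1000011 pc3: +8 =720
r68=1000100 pc2: +4 =724
r69=1000101 pc3: +8 =732
r70=1000110 pc3: +8 =740
r71=1000111 pc4: +16 =756
r72=1001000 pc2: +4 =760
r73=1001001 pc3: +8 =768
r74=1001010 pc3: +8 =776
r75=1001011 pc4: +16 =792
r76=1001100 pc3: +8 =800
r77=1001101 pc4: +16 =816
r78=1001110 pc4: +16 =832
r79=1001111 pc5: +32 =864
r80=1010000 pc2: +4 =868
r81=1010001 pc3: +8 =876
r82=1010010 pc3: +8 =884
r83=1010011 pc4: +16 =900
r84=1010100 pc3: +8 =908
r85=1010101 pc4: +16 =924
r86=1010110 pc4: +16 =940
r87=1010111 pc5: +32 =972
r88=1011000 pc3: +8 =980
r89=1011001 pc4: +16 =996
r90=1011010 pc4: +16 =1012
r91=1011011 pc5: +32 =1044
r92=1011100 pc4: +16 =1060
r93=1011101 pc5: +32 =1092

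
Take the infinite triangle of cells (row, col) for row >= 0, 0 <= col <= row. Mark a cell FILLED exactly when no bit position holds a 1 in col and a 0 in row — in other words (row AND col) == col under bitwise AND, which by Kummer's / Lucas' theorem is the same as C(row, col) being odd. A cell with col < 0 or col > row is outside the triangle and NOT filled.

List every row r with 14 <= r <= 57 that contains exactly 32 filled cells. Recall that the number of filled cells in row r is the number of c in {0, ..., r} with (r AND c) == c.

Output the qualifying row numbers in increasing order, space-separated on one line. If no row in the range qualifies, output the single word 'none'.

Answer: 31 47 55

Derivation:
Row r has 2^popcount(r) filled cells, so we need popcount(r) = log2(32) = 5.
Scan r = 14..57 and keep those with exactly 5 one-bits:
r=14=1110 popcount=3 -> skip
r=15=1111 popcount=4 -> skip
r=16=10000 popcount=1 -> skip
r=17=10001 popcount=2 -> skip
r=18=10010 popcount=2 -> skip
r=19=10011 popcount=3 -> skip
r=20=10100 popcount=2 -> skip
r=21=10101 popcount=3 -> skip
r=22=10110 popcount=3 -> skip
r=23=10111 popcount=4 -> skip
r=24=11000 popcount=2 -> skip
r=25=11001 popcount=3 -> skip
r=26=11010 popcount=3 -> skip
r=27=11011 popcount=4 -> skip
r=28=11100 popcount=3 -> skip
r=29=11101 popcount=4 -> skip
r=30=11110 popcount=4 -> skip
r=31=11111 popcount=5 -> KEEP
r=32=100000 popcount=1 -> skip
r=33=100001 popcount=2 -> skip
r=34=100010 popcount=2 -> skip
r=35=100011 popcount=3 -> skip
r=36=100100 popcount=2 -> skip
r=37=100101 popcount=3 -> skip
r=38=100110 popcount=3 -> skip
r=39=100111 popcount=4 -> skip
r=40=101000 popcount=2 -> skip
r=41=101001 popcount=3 -> skip
r=42=101010 popcount=3 -> skip
r=43=101011 popcount=4 -> skip
r=44=101100 popcount=3 -> skip
r=45=101101 popcount=4 -> skip
r=46=101110 popcount=4 -> skip
r=47=101111 popcount=5 -> KEEP
r=48=110000 popcount=2 -> skip
r=49=110001 popcount=3 -> skip
r=50=110010 popcount=3 -> skip
r=51=110011 popcount=4 -> skip
r=52=110100 popcount=3 -> skip
r=53=110101 popcount=4 -> skip
r=54=110110 popcount=4 -> skip
r=55=110111 popcount=5 -> KEEP
r=56=111000 popcount=3 -> skip
r=57=111001 popcount=4 -> skip
Kept rows: 31 47 55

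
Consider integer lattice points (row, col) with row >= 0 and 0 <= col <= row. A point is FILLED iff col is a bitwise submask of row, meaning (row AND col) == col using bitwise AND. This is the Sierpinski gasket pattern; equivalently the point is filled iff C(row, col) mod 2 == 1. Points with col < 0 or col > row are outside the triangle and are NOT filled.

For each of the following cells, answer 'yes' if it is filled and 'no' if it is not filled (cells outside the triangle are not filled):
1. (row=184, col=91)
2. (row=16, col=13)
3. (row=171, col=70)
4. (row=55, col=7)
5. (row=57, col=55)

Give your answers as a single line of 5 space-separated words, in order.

Answer: no no no yes no

Derivation:
(184,91): row=0b10111000, col=0b1011011, row AND col = 0b11000 = 24; 24 != 91 -> empty
(16,13): row=0b10000, col=0b1101, row AND col = 0b0 = 0; 0 != 13 -> empty
(171,70): row=0b10101011, col=0b1000110, row AND col = 0b10 = 2; 2 != 70 -> empty
(55,7): row=0b110111, col=0b111, row AND col = 0b111 = 7; 7 == 7 -> filled
(57,55): row=0b111001, col=0b110111, row AND col = 0b110001 = 49; 49 != 55 -> empty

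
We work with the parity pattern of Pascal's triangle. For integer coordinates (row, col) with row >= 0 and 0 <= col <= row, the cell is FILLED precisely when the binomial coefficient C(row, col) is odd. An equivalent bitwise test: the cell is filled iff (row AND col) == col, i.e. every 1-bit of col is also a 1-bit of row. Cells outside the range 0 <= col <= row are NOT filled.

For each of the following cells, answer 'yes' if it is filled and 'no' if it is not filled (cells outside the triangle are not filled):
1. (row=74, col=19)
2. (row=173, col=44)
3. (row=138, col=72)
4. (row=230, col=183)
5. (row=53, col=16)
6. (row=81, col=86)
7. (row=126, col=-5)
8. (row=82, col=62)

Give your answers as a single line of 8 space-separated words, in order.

(74,19): row=0b1001010, col=0b10011, row AND col = 0b10 = 2; 2 != 19 -> empty
(173,44): row=0b10101101, col=0b101100, row AND col = 0b101100 = 44; 44 == 44 -> filled
(138,72): row=0b10001010, col=0b1001000, row AND col = 0b1000 = 8; 8 != 72 -> empty
(230,183): row=0b11100110, col=0b10110111, row AND col = 0b10100110 = 166; 166 != 183 -> empty
(53,16): row=0b110101, col=0b10000, row AND col = 0b10000 = 16; 16 == 16 -> filled
(81,86): col outside [0, 81] -> not filled
(126,-5): col outside [0, 126] -> not filled
(82,62): row=0b1010010, col=0b111110, row AND col = 0b10010 = 18; 18 != 62 -> empty

Answer: no yes no no yes no no no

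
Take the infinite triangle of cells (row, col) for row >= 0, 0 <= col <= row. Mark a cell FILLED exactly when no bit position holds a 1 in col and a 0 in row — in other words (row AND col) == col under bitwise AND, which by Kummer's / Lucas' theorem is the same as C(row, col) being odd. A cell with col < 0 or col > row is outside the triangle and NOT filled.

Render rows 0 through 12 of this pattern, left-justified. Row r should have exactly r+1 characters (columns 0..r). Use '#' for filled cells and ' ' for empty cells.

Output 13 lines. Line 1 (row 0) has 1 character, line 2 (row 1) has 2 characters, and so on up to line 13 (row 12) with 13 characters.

r0=0: #
r1=1: ##
r2=10: # #
r3=11: ####
r4=100: #   #
r5=101: ##  ##
r6=110: # # # #
r7=111: ########
r8=1000: #       #
r9=1001: ##      ##
r10=1010: # #     # #
r11=1011: ####    ####
r12=1100: #   #   #   #

Answer: #
##
# #
####
#   #
##  ##
# # # #
########
#       #
##      ##
# #     # #
####    ####
#   #   #   #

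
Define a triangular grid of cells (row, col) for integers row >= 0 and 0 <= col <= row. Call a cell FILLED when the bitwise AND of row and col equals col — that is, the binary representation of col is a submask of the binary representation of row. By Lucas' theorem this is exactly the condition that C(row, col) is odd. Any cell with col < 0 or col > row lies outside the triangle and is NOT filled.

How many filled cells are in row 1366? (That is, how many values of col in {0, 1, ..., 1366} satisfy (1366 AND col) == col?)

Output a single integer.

Answer: 64

Derivation:
1366 in binary = 10101010110
popcount(1366) = number of 1-bits in 10101010110 = 6
A col c satisfies (1366 AND c) == c iff every set bit of c is also set in 1366; each of the 6 set bits of 1366 can independently be on or off in c.
count = 2^6 = 64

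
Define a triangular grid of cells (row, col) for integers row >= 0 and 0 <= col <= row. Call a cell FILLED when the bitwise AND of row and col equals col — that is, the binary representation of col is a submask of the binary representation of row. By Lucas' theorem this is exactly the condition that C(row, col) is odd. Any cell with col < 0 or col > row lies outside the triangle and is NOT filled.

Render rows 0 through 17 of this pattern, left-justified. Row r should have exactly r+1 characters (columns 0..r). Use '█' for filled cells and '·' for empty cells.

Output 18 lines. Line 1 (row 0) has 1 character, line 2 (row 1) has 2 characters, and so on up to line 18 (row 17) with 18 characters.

r0=0: █
r1=1: ██
r2=10: █·█
r3=11: ████
r4=100: █···█
r5=101: ██··██
r6=110: █·█·█·█
r7=111: ████████
r8=1000: █·······█
r9=1001: ██······██
r10=1010: █·█·····█·█
r11=1011: ████····████
r12=1100: █···█···█···█
r13=1101: ██··██··██··██
r14=1110: █·█·█·█·█·█·█·█
r15=1111: ████████████████
r16=10000: █···············█
r17=10001: ██··············██

Answer: █
██
█·█
████
█···█
██··██
█·█·█·█
████████
█·······█
██······██
█·█·····█·█
████····████
█···█···█···█
██··██··██··██
█·█·█·█·█·█·█·█
████████████████
█···············█
██··············██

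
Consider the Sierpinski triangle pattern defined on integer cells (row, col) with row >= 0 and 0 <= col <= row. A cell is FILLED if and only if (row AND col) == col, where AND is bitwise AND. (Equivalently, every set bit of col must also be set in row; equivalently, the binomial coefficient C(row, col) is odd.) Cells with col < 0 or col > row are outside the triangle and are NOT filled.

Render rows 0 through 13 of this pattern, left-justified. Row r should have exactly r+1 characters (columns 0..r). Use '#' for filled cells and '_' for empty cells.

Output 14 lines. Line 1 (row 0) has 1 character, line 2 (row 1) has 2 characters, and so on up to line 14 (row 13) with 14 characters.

Answer: #
##
#_#
####
#___#
##__##
#_#_#_#
########
#_______#
##______##
#_#_____#_#
####____####
#___#___#___#
##__##__##__##

Derivation:
r0=0: #
r1=1: ##
r2=10: #_#
r3=11: ####
r4=100: #___#
r5=101: ##__##
r6=110: #_#_#_#
r7=111: ########
r8=1000: #_______#
r9=1001: ##______##
r10=1010: #_#_____#_#
r11=1011: ####____####
r12=1100: #___#___#___#
r13=1101: ##__##__##__##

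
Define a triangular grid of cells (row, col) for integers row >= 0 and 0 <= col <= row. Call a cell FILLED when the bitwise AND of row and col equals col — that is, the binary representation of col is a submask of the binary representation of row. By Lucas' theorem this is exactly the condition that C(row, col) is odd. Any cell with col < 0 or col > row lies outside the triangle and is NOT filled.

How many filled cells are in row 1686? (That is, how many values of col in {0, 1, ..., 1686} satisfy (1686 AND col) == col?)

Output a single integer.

Answer: 64

Derivation:
1686 in binary = 11010010110
popcount(1686) = number of 1-bits in 11010010110 = 6
A col c satisfies (1686 AND c) == c iff every set bit of c is also set in 1686; each of the 6 set bits of 1686 can independently be on or off in c.
count = 2^6 = 64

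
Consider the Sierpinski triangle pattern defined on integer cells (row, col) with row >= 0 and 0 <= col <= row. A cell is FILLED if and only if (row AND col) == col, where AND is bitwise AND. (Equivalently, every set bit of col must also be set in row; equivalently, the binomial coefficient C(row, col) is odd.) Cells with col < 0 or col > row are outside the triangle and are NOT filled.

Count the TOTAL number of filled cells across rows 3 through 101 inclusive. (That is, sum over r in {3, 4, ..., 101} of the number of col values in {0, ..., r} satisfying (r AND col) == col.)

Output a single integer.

r3=11 pc2: +4 =4
r4=100 pc1: +2 =6
r5=101 pc2: +4 =10
r6=110 pc2: +4 =14
r7=111 pc3: +8 =22
r8=1000 pc1: +2 =24
r9=1001 pc2: +4 =28
r10=1010 pc2: +4 =32
r11=1011 pc3: +8 =40
r12=1100 pc2: +4 =44
r13=1101 pc3: +8 =52
r14=1110 pc3: +8 =60
r15=1111 pc4: +16 =76
r16=10000 pc1: +2 =78
r17=10001 pc2: +4 =82
r18=10010 pc2: +4 =86
r19=10011 pc3: +8 =94
r20=10100 pc2: +4 =98
r21=10101 pc3: +8 =106
r22=10110 pc3: +8 =114
r23=10111 pc4: +16 =130
r24=11000 pc2: +4 =134
r25=11001 pc3: +8 =142
r26=11010 pc3: +8 =150
r27=11011 pc4: +16 =166
r28=11100 pc3: +8 =174
r29=11101 pc4: +16 =190
r30=11110 pc4: +16 =206
r31=11111 pc5: +32 =238
r32=100000 pc1: +2 =240
r33=100001 pc2: +4 =244
r34=100010 pc2: +4 =248
r35=100011 pc3: +8 =256
r36=100100 pc2: +4 =260
r37=100101 pc3: +8 =268
r38=100110 pc3: +8 =276
r39=100111 pc4: +16 =292
r40=101000 pc2: +4 =296
r41=101001 pc3: +8 =304
r42=101010 pc3: +8 =312
r43=101011 pc4: +16 =328
r44=101100 pc3: +8 =336
r45=101101 pc4: +16 =352
r46=101110 pc4: +16 =368
r47=101111 pc5: +32 =400
r48=110000 pc2: +4 =404
r49=110001 pc3: +8 =412
r50=110010 pc3: +8 =420
r51=110011 pc4: +16 =436
r52=110100 pc3: +8 =444
r53=110101 pc4: +16 =460
r54=110110 pc4: +16 =476
r55=110111 pc5: +32 =508
r56=111000 pc3: +8 =516
r57=111001 pc4: +16 =532
r58=111010 pc4: +16 =548
r59=111011 pc5: +32 =580
r60=111100 pc4: +16 =596
r61=111101 pc5: +32 =628
r62=111110 pc5: +32 =660
r63=111111 pc6: +64 =724
r64=1000000 pc1: +2 =726
r65=1000001 pc2: +4 =730
r66=1000010 pc2: +4 =734
r67=1000011 pc3: +8 =742
r68=1000100 pc2: +4 =746
r69=1000101 pc3: +8 =754
r70=1000110 pc3: +8 =762
r71=1000111 pc4: +16 =778
r72=1001000 pc2: +4 =782
r73=1001001 pc3: +8 =790
r74=1001010 pc3: +8 =798
r75=1001011 pc4: +16 =814
r76=1001100 pc3: +8 =822
r77=1001101 pc4: +16 =838
r78=1001110 pc4: +16 =854
r79=1001111 pc5: +32 =886
r80=1010000 pc2: +4 =890
r81=1010001 pc3: +8 =898
r82=1010010 pc3: +8 =906
r83=1010011 pc4: +16 =922
r84=1010100 pc3: +8 =930
r85=1010101 pc4: +16 =946
r86=1010110 pc4: +16 =962
r87=1010111 pc5: +32 =994
r88=1011000 pc3: +8 =1002
r89=1011001 pc4: +16 =1018
r90=1011010 pc4: +16 =1034
r91=1011011 pc5: +32 =1066
r92=1011100 pc4: +16 =1082
r93=1011101 pc5: +32 =1114
r94=1011110 pc5: +32 =1146
r95=1011111 pc6: +64 =1210
r96=1100000 pc2: +4 =1214
r97=1100001 pc3: +8 =1222
r98=1100010 pc3: +8 =1230
r99=1100011 pc4: +16 =1246
r100=1100100 pc3: +8 =1254
r101=1100101 pc4: +16 =1270

Answer: 1270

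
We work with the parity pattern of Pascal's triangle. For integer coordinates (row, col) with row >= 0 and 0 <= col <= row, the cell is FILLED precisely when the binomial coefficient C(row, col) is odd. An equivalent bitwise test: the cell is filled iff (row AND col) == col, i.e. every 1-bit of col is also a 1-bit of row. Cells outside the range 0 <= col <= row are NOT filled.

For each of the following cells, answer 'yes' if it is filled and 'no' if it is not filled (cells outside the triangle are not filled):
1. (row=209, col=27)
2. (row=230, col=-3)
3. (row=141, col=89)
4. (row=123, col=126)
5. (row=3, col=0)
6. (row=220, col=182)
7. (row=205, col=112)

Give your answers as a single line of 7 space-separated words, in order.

(209,27): row=0b11010001, col=0b11011, row AND col = 0b10001 = 17; 17 != 27 -> empty
(230,-3): col outside [0, 230] -> not filled
(141,89): row=0b10001101, col=0b1011001, row AND col = 0b1001 = 9; 9 != 89 -> empty
(123,126): col outside [0, 123] -> not filled
(3,0): row=0b11, col=0b0, row AND col = 0b0 = 0; 0 == 0 -> filled
(220,182): row=0b11011100, col=0b10110110, row AND col = 0b10010100 = 148; 148 != 182 -> empty
(205,112): row=0b11001101, col=0b1110000, row AND col = 0b1000000 = 64; 64 != 112 -> empty

Answer: no no no no yes no no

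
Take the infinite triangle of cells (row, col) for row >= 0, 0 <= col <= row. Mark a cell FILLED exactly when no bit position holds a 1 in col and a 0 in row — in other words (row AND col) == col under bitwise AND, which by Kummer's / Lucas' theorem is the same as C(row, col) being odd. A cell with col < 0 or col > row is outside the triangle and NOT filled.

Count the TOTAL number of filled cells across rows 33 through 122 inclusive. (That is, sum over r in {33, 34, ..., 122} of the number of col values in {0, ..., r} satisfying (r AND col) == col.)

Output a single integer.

r33=100001 pc2: +4 =4
r34=100010 pc2: +4 =8
r35=100011 pc3: +8 =16
r36=100100 pc2: +4 =20
r37=100101 pc3: +8 =28
r38=100110 pc3: +8 =36
r39=100111 pc4: +16 =52
r40=101000 pc2: +4 =56
r41=101001 pc3: +8 =64
r42=101010 pc3: +8 =72
r43=101011 pc4: +16 =88
r44=101100 pc3: +8 =96
r45=101101 pc4: +16 =112
r46=101110 pc4: +16 =128
r47=101111 pc5: +32 =160
r48=110000 pc2: +4 =164
r49=110001 pc3: +8 =172
r50=110010 pc3: +8 =180
r51=110011 pc4: +16 =196
r52=110100 pc3: +8 =204
r53=110101 pc4: +16 =220
r54=110110 pc4: +16 =236
r55=110111 pc5: +32 =268
r56=111000 pc3: +8 =276
r57=111001 pc4: +16 =292
r58=111010 pc4: +16 =308
r59=111011 pc5: +32 =340
r60=111100 pc4: +16 =356
r61=111101 pc5: +32 =388
r62=111110 pc5: +32 =420
r63=111111 pc6: +64 =484
r64=1000000 pc1: +2 =486
r65=1000001 pc2: +4 =490
r66=1000010 pc2: +4 =494
r67=1000011 pc3: +8 =502
r68=1000100 pc2: +4 =506
r69=1000101 pc3: +8 =514
r70=1000110 pc3: +8 =522
r71=1000111 pc4: +16 =538
r72=1001000 pc2: +4 =542
r73=1001001 pc3: +8 =550
r74=1001010 pc3: +8 =558
r75=1001011 pc4: +16 =574
r76=1001100 pc3: +8 =582
r77=1001101 pc4: +16 =598
r78=1001110 pc4: +16 =614
r79=1001111 pc5: +32 =646
r80=1010000 pc2: +4 =650
r81=1010001 pc3: +8 =658
r82=1010010 pc3: +8 =666
r83=1010011 pc4: +16 =682
r84=1010100 pc3: +8 =690
r85=1010101 pc4: +16 =706
r86=1010110 pc4: +16 =722
r87=1010111 pc5: +32 =754
r88=1011000 pc3: +8 =762
r89=1011001 pc4: +16 =778
r90=1011010 pc4: +16 =794
r91=1011011 pc5: +32 =826
r92=1011100 pc4: +16 =842
r93=1011101 pc5: +32 =874
r94=1011110 pc5: +32 =906
r95=1011111 pc6: +64 =970
r96=1100000 pc2: +4 =974
r97=1100001 pc3: +8 =982
r98=1100010 pc3: +8 =990
r99=1100011 pc4: +16 =1006
r100=1100100 pc3: +8 =1014
r101=1100101 pc4: +16 =1030
r102=1100110 pc4: +16 =1046
r103=1100111 pc5: +32 =1078
r104=1101000 pc3: +8 =1086
r105=1101001 pc4: +16 =1102
r106=1101010 pc4: +16 =1118
r107=1101011 pc5: +32 =1150
r108=1101100 pc4: +16 =1166
r109=1101101 pc5: +32 =1198
r110=1101110 pc5: +32 =1230
r111=1101111 pc6: +64 =1294
r112=1110000 pc3: +8 =1302
r113=1110001 pc4: +16 =1318
r114=1110010 pc4: +16 =1334
r115=1110011 pc5: +32 =1366
r116=1110100 pc4: +16 =1382
r117=1110101 pc5: +32 =1414
r118=1110110 pc5: +32 =1446
r119=1110111 pc6: +64 =1510
r120=1111000 pc4: +16 =1526
r121=1111001 pc5: +32 =1558
r122=1111010 pc5: +32 =1590

Answer: 1590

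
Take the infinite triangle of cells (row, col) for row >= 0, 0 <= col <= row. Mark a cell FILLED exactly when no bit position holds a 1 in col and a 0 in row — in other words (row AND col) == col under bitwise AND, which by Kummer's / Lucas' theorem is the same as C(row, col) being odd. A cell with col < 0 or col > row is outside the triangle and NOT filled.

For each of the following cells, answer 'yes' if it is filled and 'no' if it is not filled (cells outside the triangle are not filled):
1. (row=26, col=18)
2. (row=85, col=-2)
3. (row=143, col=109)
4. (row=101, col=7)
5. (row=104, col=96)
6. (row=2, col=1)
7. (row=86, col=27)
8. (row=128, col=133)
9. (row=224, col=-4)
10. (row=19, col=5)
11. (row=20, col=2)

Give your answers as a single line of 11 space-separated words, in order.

(26,18): row=0b11010, col=0b10010, row AND col = 0b10010 = 18; 18 == 18 -> filled
(85,-2): col outside [0, 85] -> not filled
(143,109): row=0b10001111, col=0b1101101, row AND col = 0b1101 = 13; 13 != 109 -> empty
(101,7): row=0b1100101, col=0b111, row AND col = 0b101 = 5; 5 != 7 -> empty
(104,96): row=0b1101000, col=0b1100000, row AND col = 0b1100000 = 96; 96 == 96 -> filled
(2,1): row=0b10, col=0b1, row AND col = 0b0 = 0; 0 != 1 -> empty
(86,27): row=0b1010110, col=0b11011, row AND col = 0b10010 = 18; 18 != 27 -> empty
(128,133): col outside [0, 128] -> not filled
(224,-4): col outside [0, 224] -> not filled
(19,5): row=0b10011, col=0b101, row AND col = 0b1 = 1; 1 != 5 -> empty
(20,2): row=0b10100, col=0b10, row AND col = 0b0 = 0; 0 != 2 -> empty

Answer: yes no no no yes no no no no no no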